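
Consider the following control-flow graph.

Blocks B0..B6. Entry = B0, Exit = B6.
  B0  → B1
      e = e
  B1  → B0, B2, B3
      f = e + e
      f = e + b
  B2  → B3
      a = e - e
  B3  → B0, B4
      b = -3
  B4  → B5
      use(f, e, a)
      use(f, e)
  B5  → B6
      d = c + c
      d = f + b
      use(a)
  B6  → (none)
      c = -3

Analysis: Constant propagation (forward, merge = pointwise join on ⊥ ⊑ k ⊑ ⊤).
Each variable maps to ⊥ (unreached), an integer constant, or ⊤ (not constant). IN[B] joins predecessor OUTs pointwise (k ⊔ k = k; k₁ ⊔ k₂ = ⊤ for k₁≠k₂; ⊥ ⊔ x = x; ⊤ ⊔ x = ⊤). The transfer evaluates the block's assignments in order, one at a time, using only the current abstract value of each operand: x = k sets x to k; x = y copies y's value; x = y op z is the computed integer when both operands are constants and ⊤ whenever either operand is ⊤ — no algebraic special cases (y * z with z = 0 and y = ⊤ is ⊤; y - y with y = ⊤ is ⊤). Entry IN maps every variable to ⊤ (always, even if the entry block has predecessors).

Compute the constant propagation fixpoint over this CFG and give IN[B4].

Fixpoint table:
  B0:   IN=(all ⊤)   OUT=(all ⊤)
  B1:   IN=(all ⊤)   OUT=(all ⊤)
  B2:   IN=(all ⊤)   OUT=(all ⊤)
  B3:   IN=(all ⊤)   OUT={b:-3; rest ⊤}
  B4:   IN={b:-3; rest ⊤}   OUT={b:-3; rest ⊤}
  B5:   IN={b:-3; rest ⊤}   OUT={b:-3; rest ⊤}
  B6:   IN={b:-3; rest ⊤}   OUT={b:-3, c:-3; rest ⊤}

Merge at B4: IN[B4] = OUT[B3] = {a: ⊤, b: -3, c: ⊤, d: ⊤, e: ⊤, f: ⊤}

Answer: {a: ⊤, b: -3, c: ⊤, d: ⊤, e: ⊤, f: ⊤}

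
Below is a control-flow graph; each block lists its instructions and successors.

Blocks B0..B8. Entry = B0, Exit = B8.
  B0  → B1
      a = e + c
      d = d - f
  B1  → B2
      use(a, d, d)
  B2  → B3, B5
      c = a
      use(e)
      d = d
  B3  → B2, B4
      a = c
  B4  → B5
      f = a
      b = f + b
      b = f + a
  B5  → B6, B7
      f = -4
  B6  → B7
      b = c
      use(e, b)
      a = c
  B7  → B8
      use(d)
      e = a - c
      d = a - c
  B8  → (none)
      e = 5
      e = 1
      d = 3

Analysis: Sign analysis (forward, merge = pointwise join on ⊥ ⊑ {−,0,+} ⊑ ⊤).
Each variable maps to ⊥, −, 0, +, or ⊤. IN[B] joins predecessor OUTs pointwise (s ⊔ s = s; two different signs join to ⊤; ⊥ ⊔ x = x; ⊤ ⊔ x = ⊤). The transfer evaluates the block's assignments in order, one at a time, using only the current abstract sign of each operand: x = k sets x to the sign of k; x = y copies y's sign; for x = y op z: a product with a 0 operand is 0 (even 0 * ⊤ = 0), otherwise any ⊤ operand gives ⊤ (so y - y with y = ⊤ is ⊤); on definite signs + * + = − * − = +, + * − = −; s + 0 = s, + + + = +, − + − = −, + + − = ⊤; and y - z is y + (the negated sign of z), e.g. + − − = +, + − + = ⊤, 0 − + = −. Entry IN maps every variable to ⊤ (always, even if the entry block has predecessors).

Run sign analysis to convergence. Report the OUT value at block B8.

Answer: {a: ⊤, b: ⊤, c: ⊤, d: +, e: +, f: -}

Derivation:
Per-block solution:
  B0:   IN=(all ⊤)   OUT=(all ⊤)
  B1:   IN=(all ⊤)   OUT=(all ⊤)
  B2:   IN=(all ⊤)   OUT=(all ⊤)
  B3:   IN=(all ⊤)   OUT=(all ⊤)
  B4:   IN=(all ⊤)   OUT=(all ⊤)
  B5:   IN=(all ⊤)   OUT={f:-; rest ⊤}
  B6:   IN={f:-; rest ⊤}   OUT={f:-; rest ⊤}
  B7:   IN={f:-; rest ⊤}   OUT={f:-; rest ⊤}
  B8:   IN={f:-; rest ⊤}   OUT={d:+, e:+, f:-; rest ⊤}

Merge at B8: IN[B8] = OUT[B7] = {a: ⊤, b: ⊤, c: ⊤, d: ⊤, e: ⊤, f: -}
Applying B8's transfer function to that IN value gives OUT[B8] (row B8 above).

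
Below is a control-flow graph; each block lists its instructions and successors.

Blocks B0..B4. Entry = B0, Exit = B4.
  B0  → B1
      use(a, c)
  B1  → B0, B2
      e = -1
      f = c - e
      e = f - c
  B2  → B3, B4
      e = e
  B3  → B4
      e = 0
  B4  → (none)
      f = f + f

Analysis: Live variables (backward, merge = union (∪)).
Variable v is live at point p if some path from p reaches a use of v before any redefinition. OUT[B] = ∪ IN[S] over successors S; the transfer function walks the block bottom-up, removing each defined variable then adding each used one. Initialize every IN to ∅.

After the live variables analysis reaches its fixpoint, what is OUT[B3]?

Converged values:
  B0:   IN={a, c}   OUT={a, c}
  B1:   IN={a, c}   OUT={a, c, e, f}
  B2:   IN={e, f}   OUT={f}
  B3:   IN={f}   OUT={f}
  B4:   IN={f}   OUT={}

Merge at B3: OUT[B3] = IN[B4] = {f}

Answer: {f}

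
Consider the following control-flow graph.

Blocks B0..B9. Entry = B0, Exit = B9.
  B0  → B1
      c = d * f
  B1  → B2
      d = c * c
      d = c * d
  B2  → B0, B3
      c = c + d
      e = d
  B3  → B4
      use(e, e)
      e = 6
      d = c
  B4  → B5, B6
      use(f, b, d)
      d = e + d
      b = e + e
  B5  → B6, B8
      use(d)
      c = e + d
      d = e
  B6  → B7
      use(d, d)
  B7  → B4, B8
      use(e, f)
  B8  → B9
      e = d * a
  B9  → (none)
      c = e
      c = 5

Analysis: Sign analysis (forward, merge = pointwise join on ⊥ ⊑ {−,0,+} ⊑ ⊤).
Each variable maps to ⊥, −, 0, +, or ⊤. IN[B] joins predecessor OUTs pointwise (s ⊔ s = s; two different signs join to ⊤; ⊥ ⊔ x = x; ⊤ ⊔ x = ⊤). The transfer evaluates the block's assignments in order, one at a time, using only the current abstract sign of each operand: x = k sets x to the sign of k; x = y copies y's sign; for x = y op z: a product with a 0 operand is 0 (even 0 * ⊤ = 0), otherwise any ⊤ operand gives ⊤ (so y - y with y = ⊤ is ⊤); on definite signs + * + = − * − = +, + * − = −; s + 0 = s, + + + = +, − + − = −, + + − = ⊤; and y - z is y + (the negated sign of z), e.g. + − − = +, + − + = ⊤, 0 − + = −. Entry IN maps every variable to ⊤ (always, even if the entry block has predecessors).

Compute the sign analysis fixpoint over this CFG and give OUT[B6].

Per-block solution:
  B0:  IN=(all ⊤)  OUT=(all ⊤)
  B1:  IN=(all ⊤)  OUT=(all ⊤)
  B2:  IN=(all ⊤)  OUT=(all ⊤)
  B3:  IN=(all ⊤)  OUT={e:+; rest ⊤}
  B4:  IN={e:+; rest ⊤}  OUT={b:+, e:+; rest ⊤}
  B5:  IN={b:+, e:+; rest ⊤}  OUT={b:+, d:+, e:+; rest ⊤}
  B6:  IN={b:+, e:+; rest ⊤}  OUT={b:+, e:+; rest ⊤}
  B7:  IN={b:+, e:+; rest ⊤}  OUT={b:+, e:+; rest ⊤}
  B8:  IN={b:+, e:+; rest ⊤}  OUT={b:+; rest ⊤}
  B9:  IN={b:+; rest ⊤}  OUT={b:+, c:+; rest ⊤}

Merge at B6: IN[B6] = OUT[B4] ⊔ OUT[B5] = {a: ⊤, b: +, c: ⊤, d: ⊤, e: +, f: ⊤}
Applying B6's transfer function to that IN value gives OUT[B6] (row B6 above).

Answer: {a: ⊤, b: +, c: ⊤, d: ⊤, e: +, f: ⊤}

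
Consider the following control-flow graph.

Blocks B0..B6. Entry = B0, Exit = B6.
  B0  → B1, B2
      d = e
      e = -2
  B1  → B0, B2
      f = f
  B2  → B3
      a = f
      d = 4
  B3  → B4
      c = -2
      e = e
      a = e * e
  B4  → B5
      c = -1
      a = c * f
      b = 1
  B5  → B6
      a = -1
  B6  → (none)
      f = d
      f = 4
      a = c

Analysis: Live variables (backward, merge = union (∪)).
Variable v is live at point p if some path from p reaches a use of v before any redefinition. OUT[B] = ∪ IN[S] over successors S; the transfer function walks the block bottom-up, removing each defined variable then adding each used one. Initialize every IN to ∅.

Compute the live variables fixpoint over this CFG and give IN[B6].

Fixpoint table:
  B0:   IN={e, f}   OUT={e, f}
  B1:   IN={e, f}   OUT={e, f}
  B2:   IN={e, f}   OUT={d, e, f}
  B3:   IN={d, e, f}   OUT={d, f}
  B4:   IN={d, f}   OUT={c, d}
  B5:   IN={c, d}   OUT={c, d}
  B6:   IN={c, d}   OUT={}

B6 is the boundary node: OUT[B6] = {}
Applying B6's transfer function to that OUT value gives IN[B6] (row B6 above).

Answer: {c, d}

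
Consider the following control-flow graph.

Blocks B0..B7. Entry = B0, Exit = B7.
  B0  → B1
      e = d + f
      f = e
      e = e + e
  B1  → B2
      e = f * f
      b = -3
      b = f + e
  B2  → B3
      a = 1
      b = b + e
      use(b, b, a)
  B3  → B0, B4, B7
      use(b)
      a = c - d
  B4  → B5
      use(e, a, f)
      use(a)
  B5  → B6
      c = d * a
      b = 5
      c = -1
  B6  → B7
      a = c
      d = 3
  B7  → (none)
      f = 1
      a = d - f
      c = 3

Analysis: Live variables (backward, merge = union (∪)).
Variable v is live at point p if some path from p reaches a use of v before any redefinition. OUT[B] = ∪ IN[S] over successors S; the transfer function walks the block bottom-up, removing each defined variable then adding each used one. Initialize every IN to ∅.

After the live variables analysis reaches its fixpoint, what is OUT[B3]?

Answer: {a, c, d, e, f}

Trace:
Per-block solution:
  B0:   IN={c, d, f}   OUT={c, d, f}
  B1:   IN={c, d, f}   OUT={b, c, d, e, f}
  B2:   IN={b, c, d, e, f}   OUT={b, c, d, e, f}
  B3:   IN={b, c, d, e, f}   OUT={a, c, d, e, f}
  B4:   IN={a, d, e, f}   OUT={a, d}
  B5:   IN={a, d}   OUT={c}
  B6:   IN={c}   OUT={d}
  B7:   IN={d}   OUT={}

Merge at B3: OUT[B3] = IN[B0] ⊔ IN[B4] ⊔ IN[B7] = {a, c, d, e, f}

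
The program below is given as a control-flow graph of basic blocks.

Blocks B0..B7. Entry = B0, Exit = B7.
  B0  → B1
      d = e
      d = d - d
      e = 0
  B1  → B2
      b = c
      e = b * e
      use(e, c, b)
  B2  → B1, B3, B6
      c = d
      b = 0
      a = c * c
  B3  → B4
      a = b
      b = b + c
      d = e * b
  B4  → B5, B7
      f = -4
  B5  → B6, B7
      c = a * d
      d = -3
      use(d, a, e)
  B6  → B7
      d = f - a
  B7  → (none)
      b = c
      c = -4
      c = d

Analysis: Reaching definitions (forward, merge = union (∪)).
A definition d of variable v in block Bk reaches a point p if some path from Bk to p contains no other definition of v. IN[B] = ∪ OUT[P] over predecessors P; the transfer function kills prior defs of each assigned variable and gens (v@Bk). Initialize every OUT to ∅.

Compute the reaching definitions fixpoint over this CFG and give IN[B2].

Answer: {a@B2, b@B1, c@B2, d@B0, e@B1}

Working:
Converged values:
  B0:  IN={}  OUT={d@B0, e@B0}
  B1:  IN={a@B2, b@B2, c@B2, d@B0, e@B0, e@B1}  OUT={a@B2, b@B1, c@B2, d@B0, e@B1}
  B2:  IN={a@B2, b@B1, c@B2, d@B0, e@B1}  OUT={a@B2, b@B2, c@B2, d@B0, e@B1}
  B3:  IN={a@B2, b@B2, c@B2, d@B0, e@B1}  OUT={a@B3, b@B3, c@B2, d@B3, e@B1}
  B4:  IN={a@B3, b@B3, c@B2, d@B3, e@B1}  OUT={a@B3, b@B3, c@B2, d@B3, e@B1, f@B4}
  B5:  IN={a@B3, b@B3, c@B2, d@B3, e@B1, f@B4}  OUT={a@B3, b@B3, c@B5, d@B5, e@B1, f@B4}
  B6:  IN={a@B2, a@B3, b@B2, b@B3, c@B2, c@B5, d@B0, d@B5, e@B1, f@B4}  OUT={a@B2, a@B3, b@B2, b@B3, c@B2, c@B5, d@B6, e@B1, f@B4}
  B7:  IN={a@B2, a@B3, b@B2, b@B3, c@B2, c@B5, d@B3, d@B5, d@B6, e@B1, f@B4}  OUT={a@B2, a@B3, b@B7, c@B7, d@B3, d@B5, d@B6, e@B1, f@B4}

Merge at B2: IN[B2] = OUT[B1] = {a@B2, b@B1, c@B2, d@B0, e@B1}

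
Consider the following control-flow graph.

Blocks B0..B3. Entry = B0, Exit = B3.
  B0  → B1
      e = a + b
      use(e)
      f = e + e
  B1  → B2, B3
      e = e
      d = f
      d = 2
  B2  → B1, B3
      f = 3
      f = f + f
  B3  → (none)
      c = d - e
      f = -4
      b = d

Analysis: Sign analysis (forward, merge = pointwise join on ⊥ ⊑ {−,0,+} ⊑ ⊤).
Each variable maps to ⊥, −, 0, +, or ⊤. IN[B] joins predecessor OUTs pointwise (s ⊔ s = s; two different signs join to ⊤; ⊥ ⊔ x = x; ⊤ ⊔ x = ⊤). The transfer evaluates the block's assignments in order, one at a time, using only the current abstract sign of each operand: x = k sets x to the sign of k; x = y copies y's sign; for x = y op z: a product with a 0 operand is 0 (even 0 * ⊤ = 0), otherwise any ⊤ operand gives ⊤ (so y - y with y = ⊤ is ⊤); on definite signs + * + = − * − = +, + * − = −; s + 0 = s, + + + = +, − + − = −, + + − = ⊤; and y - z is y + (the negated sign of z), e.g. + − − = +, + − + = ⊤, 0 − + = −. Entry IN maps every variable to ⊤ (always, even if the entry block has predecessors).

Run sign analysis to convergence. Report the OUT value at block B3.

Answer: {a: ⊤, b: +, c: ⊤, d: +, e: ⊤, f: -}

Trace:
Converged values:
  B0:  IN=(all ⊤)  OUT=(all ⊤)
  B1:  IN=(all ⊤)  OUT={d:+; rest ⊤}
  B2:  IN={d:+; rest ⊤}  OUT={d:+, f:+; rest ⊤}
  B3:  IN={d:+; rest ⊤}  OUT={b:+, d:+, f:-; rest ⊤}

Merge at B3: IN[B3] = OUT[B1] ⊔ OUT[B2] = {a: ⊤, b: ⊤, c: ⊤, d: +, e: ⊤, f: ⊤}
Applying B3's transfer function to that IN value gives OUT[B3] (row B3 above).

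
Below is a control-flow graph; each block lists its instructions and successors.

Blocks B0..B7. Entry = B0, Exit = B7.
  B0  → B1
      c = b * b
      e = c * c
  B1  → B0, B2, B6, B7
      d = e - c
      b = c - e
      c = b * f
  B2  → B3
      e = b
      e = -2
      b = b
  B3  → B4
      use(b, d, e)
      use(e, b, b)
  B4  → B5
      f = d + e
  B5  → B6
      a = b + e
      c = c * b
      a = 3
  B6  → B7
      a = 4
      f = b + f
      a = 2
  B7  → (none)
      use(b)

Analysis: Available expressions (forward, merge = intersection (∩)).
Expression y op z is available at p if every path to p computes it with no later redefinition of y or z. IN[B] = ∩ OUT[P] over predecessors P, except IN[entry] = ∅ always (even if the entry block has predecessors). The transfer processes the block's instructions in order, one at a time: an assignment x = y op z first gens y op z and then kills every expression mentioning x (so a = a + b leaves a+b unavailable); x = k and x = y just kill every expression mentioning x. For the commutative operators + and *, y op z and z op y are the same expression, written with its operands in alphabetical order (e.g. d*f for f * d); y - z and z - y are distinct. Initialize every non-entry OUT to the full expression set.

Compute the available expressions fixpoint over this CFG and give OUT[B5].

Per-block solution:
  B0:   IN={}   OUT={b*b, c*c}
  B1:   IN={b*b, c*c}   OUT={b*f}
  B2:   IN={b*f}   OUT={}
  B3:   IN={}   OUT={}
  B4:   IN={}   OUT={d+e}
  B5:   IN={d+e}   OUT={b+e, d+e}
  B6:   IN={}   OUT={}
  B7:   IN={}   OUT={}

Merge at B5: IN[B5] = OUT[B4] = {d+e}
Applying B5's transfer function to that IN value gives OUT[B5] (row B5 above).

Answer: {b+e, d+e}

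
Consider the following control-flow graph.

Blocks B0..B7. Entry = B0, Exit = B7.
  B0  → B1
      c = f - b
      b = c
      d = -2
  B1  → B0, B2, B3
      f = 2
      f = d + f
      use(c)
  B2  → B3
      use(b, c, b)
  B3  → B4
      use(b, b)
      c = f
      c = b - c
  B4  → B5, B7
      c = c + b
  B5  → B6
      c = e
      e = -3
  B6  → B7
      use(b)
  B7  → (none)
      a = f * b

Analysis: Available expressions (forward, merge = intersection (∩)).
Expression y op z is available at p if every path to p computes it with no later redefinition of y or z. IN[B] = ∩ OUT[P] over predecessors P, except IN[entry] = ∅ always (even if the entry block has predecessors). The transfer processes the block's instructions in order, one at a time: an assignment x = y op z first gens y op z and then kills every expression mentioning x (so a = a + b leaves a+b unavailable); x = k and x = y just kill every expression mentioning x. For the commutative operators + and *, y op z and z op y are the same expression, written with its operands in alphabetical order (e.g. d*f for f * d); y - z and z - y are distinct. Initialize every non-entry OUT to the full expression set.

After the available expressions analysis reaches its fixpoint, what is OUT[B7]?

Converged values:
  B0:   IN={}   OUT={}
  B1:   IN={}   OUT={}
  B2:   IN={}   OUT={}
  B3:   IN={}   OUT={}
  B4:   IN={}   OUT={}
  B5:   IN={}   OUT={}
  B6:   IN={}   OUT={}
  B7:   IN={}   OUT={b*f}

Merge at B7: IN[B7] = OUT[B4] ∩ OUT[B6] = {}
Applying B7's transfer function to that IN value gives OUT[B7] (row B7 above).

Answer: {b*f}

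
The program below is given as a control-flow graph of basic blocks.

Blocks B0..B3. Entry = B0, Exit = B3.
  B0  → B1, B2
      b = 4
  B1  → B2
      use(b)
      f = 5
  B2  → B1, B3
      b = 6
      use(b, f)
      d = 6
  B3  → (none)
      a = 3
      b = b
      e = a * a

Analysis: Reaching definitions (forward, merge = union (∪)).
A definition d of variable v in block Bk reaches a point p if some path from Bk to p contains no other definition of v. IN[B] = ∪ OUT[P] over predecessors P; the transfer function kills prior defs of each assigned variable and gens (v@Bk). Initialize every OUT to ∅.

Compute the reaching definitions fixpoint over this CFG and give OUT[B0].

Answer: {b@B0}

Working:
Per-block solution:
  B0:  IN={}  OUT={b@B0}
  B1:  IN={b@B0, b@B2, d@B2, f@B1}  OUT={b@B0, b@B2, d@B2, f@B1}
  B2:  IN={b@B0, b@B2, d@B2, f@B1}  OUT={b@B2, d@B2, f@B1}
  B3:  IN={b@B2, d@B2, f@B1}  OUT={a@B3, b@B3, d@B2, e@B3, f@B1}

B0 is the boundary node: IN[B0] = {}
Applying B0's transfer function to that IN value gives OUT[B0] (row B0 above).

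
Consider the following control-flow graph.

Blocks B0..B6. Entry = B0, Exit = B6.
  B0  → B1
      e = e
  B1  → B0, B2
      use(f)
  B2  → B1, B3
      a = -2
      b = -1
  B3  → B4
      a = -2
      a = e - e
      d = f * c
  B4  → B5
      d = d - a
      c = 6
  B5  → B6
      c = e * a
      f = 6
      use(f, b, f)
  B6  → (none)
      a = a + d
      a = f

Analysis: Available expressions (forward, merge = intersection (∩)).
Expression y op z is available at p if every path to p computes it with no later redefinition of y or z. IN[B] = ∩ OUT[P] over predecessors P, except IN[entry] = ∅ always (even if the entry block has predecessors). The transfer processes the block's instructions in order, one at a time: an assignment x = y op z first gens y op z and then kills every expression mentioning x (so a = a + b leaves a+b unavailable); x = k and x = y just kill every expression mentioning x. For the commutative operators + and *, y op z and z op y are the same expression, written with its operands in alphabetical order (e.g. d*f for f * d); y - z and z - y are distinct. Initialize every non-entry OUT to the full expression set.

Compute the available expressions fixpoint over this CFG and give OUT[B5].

Per-block solution:
  B0:  IN={}  OUT={}
  B1:  IN={}  OUT={}
  B2:  IN={}  OUT={}
  B3:  IN={}  OUT={c*f, e-e}
  B4:  IN={c*f, e-e}  OUT={e-e}
  B5:  IN={e-e}  OUT={a*e, e-e}
  B6:  IN={a*e, e-e}  OUT={e-e}

Merge at B5: IN[B5] = OUT[B4] = {e-e}
Applying B5's transfer function to that IN value gives OUT[B5] (row B5 above).

Answer: {a*e, e-e}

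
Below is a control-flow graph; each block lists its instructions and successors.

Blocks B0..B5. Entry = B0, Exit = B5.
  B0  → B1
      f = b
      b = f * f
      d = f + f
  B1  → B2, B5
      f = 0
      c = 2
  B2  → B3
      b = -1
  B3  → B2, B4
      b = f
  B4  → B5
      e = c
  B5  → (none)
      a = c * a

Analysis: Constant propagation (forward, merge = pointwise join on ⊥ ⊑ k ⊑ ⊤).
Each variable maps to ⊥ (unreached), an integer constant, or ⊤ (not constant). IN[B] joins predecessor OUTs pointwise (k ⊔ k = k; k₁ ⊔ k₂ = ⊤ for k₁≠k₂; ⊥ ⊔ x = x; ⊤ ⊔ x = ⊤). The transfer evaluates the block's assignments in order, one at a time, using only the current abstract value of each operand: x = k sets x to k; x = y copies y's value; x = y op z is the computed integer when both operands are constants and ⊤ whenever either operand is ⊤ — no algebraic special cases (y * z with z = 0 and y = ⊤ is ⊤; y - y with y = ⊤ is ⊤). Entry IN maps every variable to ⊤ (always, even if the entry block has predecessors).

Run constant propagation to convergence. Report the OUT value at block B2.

Per-block solution:
  B0:  IN=(all ⊤)  OUT=(all ⊤)
  B1:  IN=(all ⊤)  OUT={c:2, f:0; rest ⊤}
  B2:  IN={c:2, f:0; rest ⊤}  OUT={b:-1, c:2, f:0; rest ⊤}
  B3:  IN={b:-1, c:2, f:0; rest ⊤}  OUT={b:0, c:2, f:0; rest ⊤}
  B4:  IN={b:0, c:2, f:0; rest ⊤}  OUT={b:0, c:2, e:2, f:0; rest ⊤}
  B5:  IN={c:2, f:0; rest ⊤}  OUT={c:2, f:0; rest ⊤}

Merge at B2: IN[B2] = OUT[B1] ⊔ OUT[B3] = {a: ⊤, b: ⊤, c: 2, d: ⊤, e: ⊤, f: 0}
Applying B2's transfer function to that IN value gives OUT[B2] (row B2 above).

Answer: {a: ⊤, b: -1, c: 2, d: ⊤, e: ⊤, f: 0}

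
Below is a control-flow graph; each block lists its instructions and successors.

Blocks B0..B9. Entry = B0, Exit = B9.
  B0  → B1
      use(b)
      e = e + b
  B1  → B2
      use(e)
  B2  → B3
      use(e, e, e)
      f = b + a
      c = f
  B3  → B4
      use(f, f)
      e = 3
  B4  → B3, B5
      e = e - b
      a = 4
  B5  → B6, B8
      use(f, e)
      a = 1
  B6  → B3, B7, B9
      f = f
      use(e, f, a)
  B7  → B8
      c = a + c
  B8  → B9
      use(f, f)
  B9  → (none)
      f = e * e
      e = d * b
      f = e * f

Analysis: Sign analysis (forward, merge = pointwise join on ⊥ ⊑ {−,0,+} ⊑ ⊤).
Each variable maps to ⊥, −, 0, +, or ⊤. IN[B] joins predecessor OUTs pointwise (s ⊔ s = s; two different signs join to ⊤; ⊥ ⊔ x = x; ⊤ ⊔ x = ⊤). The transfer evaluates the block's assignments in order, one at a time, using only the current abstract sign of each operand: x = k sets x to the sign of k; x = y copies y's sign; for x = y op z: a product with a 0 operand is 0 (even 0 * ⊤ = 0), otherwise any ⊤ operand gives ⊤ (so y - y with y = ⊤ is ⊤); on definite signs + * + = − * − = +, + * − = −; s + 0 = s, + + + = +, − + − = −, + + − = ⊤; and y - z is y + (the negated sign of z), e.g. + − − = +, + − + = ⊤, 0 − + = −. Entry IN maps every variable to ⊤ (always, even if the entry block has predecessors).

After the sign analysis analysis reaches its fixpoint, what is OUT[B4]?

Converged values:
  B0:  IN=(all ⊤)  OUT=(all ⊤)
  B1:  IN=(all ⊤)  OUT=(all ⊤)
  B2:  IN=(all ⊤)  OUT=(all ⊤)
  B3:  IN=(all ⊤)  OUT={e:+; rest ⊤}
  B4:  IN={e:+; rest ⊤}  OUT={a:+; rest ⊤}
  B5:  IN={a:+; rest ⊤}  OUT={a:+; rest ⊤}
  B6:  IN={a:+; rest ⊤}  OUT={a:+; rest ⊤}
  B7:  IN={a:+; rest ⊤}  OUT={a:+; rest ⊤}
  B8:  IN={a:+; rest ⊤}  OUT={a:+; rest ⊤}
  B9:  IN={a:+; rest ⊤}  OUT={a:+; rest ⊤}

Merge at B4: IN[B4] = OUT[B3] = {a: ⊤, b: ⊤, c: ⊤, d: ⊤, e: +, f: ⊤}
Applying B4's transfer function to that IN value gives OUT[B4] (row B4 above).

Answer: {a: +, b: ⊤, c: ⊤, d: ⊤, e: ⊤, f: ⊤}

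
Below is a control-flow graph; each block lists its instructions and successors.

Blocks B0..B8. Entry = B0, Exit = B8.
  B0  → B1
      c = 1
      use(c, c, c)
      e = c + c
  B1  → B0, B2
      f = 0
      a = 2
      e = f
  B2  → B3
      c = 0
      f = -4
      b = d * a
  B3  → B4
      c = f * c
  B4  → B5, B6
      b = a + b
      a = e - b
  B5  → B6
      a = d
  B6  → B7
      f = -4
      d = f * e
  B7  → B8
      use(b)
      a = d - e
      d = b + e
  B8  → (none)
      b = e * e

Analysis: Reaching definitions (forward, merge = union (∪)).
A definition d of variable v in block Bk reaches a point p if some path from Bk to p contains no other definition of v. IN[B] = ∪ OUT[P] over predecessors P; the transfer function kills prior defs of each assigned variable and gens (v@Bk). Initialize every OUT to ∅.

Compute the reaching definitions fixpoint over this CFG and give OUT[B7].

Per-block solution:
  B0: | IN={a@B1, c@B0, e@B1, f@B1} | OUT={a@B1, c@B0, e@B0, f@B1}
  B1: | IN={a@B1, c@B0, e@B0, f@B1} | OUT={a@B1, c@B0, e@B1, f@B1}
  B2: | IN={a@B1, c@B0, e@B1, f@B1} | OUT={a@B1, b@B2, c@B2, e@B1, f@B2}
  B3: | IN={a@B1, b@B2, c@B2, e@B1, f@B2} | OUT={a@B1, b@B2, c@B3, e@B1, f@B2}
  B4: | IN={a@B1, b@B2, c@B3, e@B1, f@B2} | OUT={a@B4, b@B4, c@B3, e@B1, f@B2}
  B5: | IN={a@B4, b@B4, c@B3, e@B1, f@B2} | OUT={a@B5, b@B4, c@B3, e@B1, f@B2}
  B6: | IN={a@B4, a@B5, b@B4, c@B3, e@B1, f@B2} | OUT={a@B4, a@B5, b@B4, c@B3, d@B6, e@B1, f@B6}
  B7: | IN={a@B4, a@B5, b@B4, c@B3, d@B6, e@B1, f@B6} | OUT={a@B7, b@B4, c@B3, d@B7, e@B1, f@B6}
  B8: | IN={a@B7, b@B4, c@B3, d@B7, e@B1, f@B6} | OUT={a@B7, b@B8, c@B3, d@B7, e@B1, f@B6}

Merge at B7: IN[B7] = OUT[B6] = {a@B4, a@B5, b@B4, c@B3, d@B6, e@B1, f@B6}
Applying B7's transfer function to that IN value gives OUT[B7] (row B7 above).

Answer: {a@B7, b@B4, c@B3, d@B7, e@B1, f@B6}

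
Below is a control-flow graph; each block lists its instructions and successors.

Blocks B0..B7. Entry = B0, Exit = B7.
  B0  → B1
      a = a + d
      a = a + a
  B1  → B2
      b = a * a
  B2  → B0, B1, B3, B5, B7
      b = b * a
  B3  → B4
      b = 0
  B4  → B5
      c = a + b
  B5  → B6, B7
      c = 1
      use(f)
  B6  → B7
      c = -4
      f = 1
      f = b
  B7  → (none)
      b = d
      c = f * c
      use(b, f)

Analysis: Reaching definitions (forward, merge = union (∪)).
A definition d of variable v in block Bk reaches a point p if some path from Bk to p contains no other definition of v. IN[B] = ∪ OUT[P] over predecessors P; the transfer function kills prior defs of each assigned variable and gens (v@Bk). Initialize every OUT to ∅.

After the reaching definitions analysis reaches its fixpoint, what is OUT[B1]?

Answer: {a@B0, b@B1}

Derivation:
Per-block solution:
  B0: | IN={a@B0, b@B2} | OUT={a@B0, b@B2}
  B1: | IN={a@B0, b@B2} | OUT={a@B0, b@B1}
  B2: | IN={a@B0, b@B1} | OUT={a@B0, b@B2}
  B3: | IN={a@B0, b@B2} | OUT={a@B0, b@B3}
  B4: | IN={a@B0, b@B3} | OUT={a@B0, b@B3, c@B4}
  B5: | IN={a@B0, b@B2, b@B3, c@B4} | OUT={a@B0, b@B2, b@B3, c@B5}
  B6: | IN={a@B0, b@B2, b@B3, c@B5} | OUT={a@B0, b@B2, b@B3, c@B6, f@B6}
  B7: | IN={a@B0, b@B2, b@B3, c@B5, c@B6, f@B6} | OUT={a@B0, b@B7, c@B7, f@B6}

Merge at B1: IN[B1] = OUT[B0] ⊔ OUT[B2] = {a@B0, b@B2}
Applying B1's transfer function to that IN value gives OUT[B1] (row B1 above).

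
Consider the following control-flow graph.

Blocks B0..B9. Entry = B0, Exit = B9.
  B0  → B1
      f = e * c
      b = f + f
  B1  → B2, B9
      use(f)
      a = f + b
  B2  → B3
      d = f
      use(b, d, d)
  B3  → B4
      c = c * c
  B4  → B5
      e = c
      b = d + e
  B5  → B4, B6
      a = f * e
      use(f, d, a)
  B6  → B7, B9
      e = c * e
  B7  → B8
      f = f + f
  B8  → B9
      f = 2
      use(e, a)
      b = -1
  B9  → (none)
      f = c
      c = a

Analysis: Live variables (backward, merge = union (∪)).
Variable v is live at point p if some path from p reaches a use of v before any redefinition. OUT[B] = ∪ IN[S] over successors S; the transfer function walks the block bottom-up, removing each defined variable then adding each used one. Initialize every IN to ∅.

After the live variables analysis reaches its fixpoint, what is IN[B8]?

Fixpoint table:
  B0: | IN={c, e} | OUT={b, c, f}
  B1: | IN={b, c, f} | OUT={a, b, c, f}
  B2: | IN={b, c, f} | OUT={c, d, f}
  B3: | IN={c, d, f} | OUT={c, d, f}
  B4: | IN={c, d, f} | OUT={c, d, e, f}
  B5: | IN={c, d, e, f} | OUT={a, c, d, e, f}
  B6: | IN={a, c, e, f} | OUT={a, c, e, f}
  B7: | IN={a, c, e, f} | OUT={a, c, e}
  B8: | IN={a, c, e} | OUT={a, c}
  B9: | IN={a, c} | OUT={}

Merge at B8: OUT[B8] = IN[B9] = {a, c}
Applying B8's transfer function to that OUT value gives IN[B8] (row B8 above).

Answer: {a, c, e}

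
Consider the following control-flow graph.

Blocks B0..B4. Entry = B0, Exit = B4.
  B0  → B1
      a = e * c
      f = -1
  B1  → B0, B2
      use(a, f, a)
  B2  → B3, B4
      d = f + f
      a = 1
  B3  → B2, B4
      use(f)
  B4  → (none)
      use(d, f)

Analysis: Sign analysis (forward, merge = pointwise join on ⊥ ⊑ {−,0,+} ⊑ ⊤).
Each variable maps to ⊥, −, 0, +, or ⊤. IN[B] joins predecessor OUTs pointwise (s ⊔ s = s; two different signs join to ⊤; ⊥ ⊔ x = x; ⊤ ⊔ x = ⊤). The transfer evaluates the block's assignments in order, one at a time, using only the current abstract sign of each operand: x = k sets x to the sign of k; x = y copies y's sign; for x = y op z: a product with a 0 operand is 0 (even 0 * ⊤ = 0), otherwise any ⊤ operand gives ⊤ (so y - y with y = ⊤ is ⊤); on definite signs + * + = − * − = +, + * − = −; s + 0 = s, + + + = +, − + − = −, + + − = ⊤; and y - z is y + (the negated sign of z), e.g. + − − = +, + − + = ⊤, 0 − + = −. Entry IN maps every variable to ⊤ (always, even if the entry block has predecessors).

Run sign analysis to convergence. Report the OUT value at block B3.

Fixpoint table:
  B0:  IN=(all ⊤)  OUT={f:-; rest ⊤}
  B1:  IN={f:-; rest ⊤}  OUT={f:-; rest ⊤}
  B2:  IN={f:-; rest ⊤}  OUT={a:+, d:-, f:-; rest ⊤}
  B3:  IN={a:+, d:-, f:-; rest ⊤}  OUT={a:+, d:-, f:-; rest ⊤}
  B4:  IN={a:+, d:-, f:-; rest ⊤}  OUT={a:+, d:-, f:-; rest ⊤}

Merge at B3: IN[B3] = OUT[B2] = {a: +, b: ⊤, c: ⊤, d: -, e: ⊤, f: -}
Applying B3's transfer function to that IN value gives OUT[B3] (row B3 above).

Answer: {a: +, b: ⊤, c: ⊤, d: -, e: ⊤, f: -}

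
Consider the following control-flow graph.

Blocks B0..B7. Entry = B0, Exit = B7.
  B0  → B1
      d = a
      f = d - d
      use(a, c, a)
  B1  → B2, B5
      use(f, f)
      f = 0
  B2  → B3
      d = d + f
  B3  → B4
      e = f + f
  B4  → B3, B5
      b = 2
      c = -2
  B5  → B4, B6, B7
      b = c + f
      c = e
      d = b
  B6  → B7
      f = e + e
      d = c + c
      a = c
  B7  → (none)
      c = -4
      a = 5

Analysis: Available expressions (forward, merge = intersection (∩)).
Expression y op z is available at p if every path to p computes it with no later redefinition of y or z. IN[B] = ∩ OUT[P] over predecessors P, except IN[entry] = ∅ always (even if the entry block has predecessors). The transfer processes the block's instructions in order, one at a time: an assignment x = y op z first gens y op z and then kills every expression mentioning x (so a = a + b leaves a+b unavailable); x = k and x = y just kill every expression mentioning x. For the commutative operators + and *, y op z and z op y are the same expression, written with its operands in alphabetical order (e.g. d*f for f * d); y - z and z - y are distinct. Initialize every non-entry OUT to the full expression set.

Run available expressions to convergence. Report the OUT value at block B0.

Per-block solution:
  B0:  IN={}  OUT={d-d}
  B1:  IN={d-d}  OUT={d-d}
  B2:  IN={d-d}  OUT={}
  B3:  IN={}  OUT={f+f}
  B4:  IN={}  OUT={}
  B5:  IN={}  OUT={}
  B6:  IN={}  OUT={c+c, e+e}
  B7:  IN={}  OUT={}

B0 is the boundary node: IN[B0] = {}
Applying B0's transfer function to that IN value gives OUT[B0] (row B0 above).

Answer: {d-d}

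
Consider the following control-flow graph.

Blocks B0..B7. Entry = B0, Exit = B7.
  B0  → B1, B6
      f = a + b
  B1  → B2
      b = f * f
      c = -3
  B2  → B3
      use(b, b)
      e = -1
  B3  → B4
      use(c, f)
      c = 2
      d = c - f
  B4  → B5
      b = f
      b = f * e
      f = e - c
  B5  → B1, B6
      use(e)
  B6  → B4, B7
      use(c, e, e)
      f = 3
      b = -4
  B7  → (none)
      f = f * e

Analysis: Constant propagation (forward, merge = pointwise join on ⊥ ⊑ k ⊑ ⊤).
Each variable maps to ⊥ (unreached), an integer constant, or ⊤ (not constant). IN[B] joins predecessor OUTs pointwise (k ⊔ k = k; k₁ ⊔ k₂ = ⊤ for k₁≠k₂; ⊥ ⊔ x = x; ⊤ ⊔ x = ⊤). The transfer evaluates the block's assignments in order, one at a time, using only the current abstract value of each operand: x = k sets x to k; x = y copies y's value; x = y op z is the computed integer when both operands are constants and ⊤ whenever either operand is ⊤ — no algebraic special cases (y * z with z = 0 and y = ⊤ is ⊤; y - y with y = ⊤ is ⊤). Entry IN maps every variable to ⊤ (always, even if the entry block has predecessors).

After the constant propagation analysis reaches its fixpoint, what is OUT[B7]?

Per-block solution:
  B0:  IN=(all ⊤)  OUT=(all ⊤)
  B1:  IN=(all ⊤)  OUT={c:-3; rest ⊤}
  B2:  IN={c:-3; rest ⊤}  OUT={c:-3, e:-1; rest ⊤}
  B3:  IN={c:-3, e:-1; rest ⊤}  OUT={c:2, e:-1; rest ⊤}
  B4:  IN=(all ⊤)  OUT=(all ⊤)
  B5:  IN=(all ⊤)  OUT=(all ⊤)
  B6:  IN=(all ⊤)  OUT={b:-4, f:3; rest ⊤}
  B7:  IN={b:-4, f:3; rest ⊤}  OUT={b:-4; rest ⊤}

Merge at B7: IN[B7] = OUT[B6] = {a: ⊤, b: -4, c: ⊤, d: ⊤, e: ⊤, f: 3}
Applying B7's transfer function to that IN value gives OUT[B7] (row B7 above).

Answer: {a: ⊤, b: -4, c: ⊤, d: ⊤, e: ⊤, f: ⊤}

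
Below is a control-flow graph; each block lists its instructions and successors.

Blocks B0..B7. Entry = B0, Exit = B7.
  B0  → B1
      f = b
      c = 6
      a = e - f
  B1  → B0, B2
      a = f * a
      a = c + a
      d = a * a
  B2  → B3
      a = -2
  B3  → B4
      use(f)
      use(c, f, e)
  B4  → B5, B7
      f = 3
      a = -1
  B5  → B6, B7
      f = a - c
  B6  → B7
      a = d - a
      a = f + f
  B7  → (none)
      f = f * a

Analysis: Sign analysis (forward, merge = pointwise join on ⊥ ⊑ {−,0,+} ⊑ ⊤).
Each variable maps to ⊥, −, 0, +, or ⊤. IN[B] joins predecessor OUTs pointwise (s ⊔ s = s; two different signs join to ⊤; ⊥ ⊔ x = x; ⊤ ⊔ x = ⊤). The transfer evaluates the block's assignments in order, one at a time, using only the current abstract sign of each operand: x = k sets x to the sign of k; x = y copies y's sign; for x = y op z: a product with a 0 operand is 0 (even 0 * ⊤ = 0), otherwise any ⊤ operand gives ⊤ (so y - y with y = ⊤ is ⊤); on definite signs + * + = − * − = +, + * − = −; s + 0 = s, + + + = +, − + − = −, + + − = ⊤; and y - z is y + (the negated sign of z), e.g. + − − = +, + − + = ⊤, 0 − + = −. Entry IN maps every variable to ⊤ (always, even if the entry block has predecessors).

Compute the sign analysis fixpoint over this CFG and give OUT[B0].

Answer: {a: ⊤, b: ⊤, c: +, d: ⊤, e: ⊤, f: ⊤}

Working:
Converged values:
  B0:  IN=(all ⊤)  OUT={c:+; rest ⊤}
  B1:  IN={c:+; rest ⊤}  OUT={c:+; rest ⊤}
  B2:  IN={c:+; rest ⊤}  OUT={a:-, c:+; rest ⊤}
  B3:  IN={a:-, c:+; rest ⊤}  OUT={a:-, c:+; rest ⊤}
  B4:  IN={a:-, c:+; rest ⊤}  OUT={a:-, c:+, f:+; rest ⊤}
  B5:  IN={a:-, c:+, f:+; rest ⊤}  OUT={a:-, c:+, f:-; rest ⊤}
  B6:  IN={a:-, c:+, f:-; rest ⊤}  OUT={a:-, c:+, f:-; rest ⊤}
  B7:  IN={a:-, c:+; rest ⊤}  OUT={a:-, c:+; rest ⊤}

Merge at B0 (entry node, so the boundary value (all ⊤) is joined with the incoming edge(s)): IN[B0] = (all ⊤) ⊔ OUT[B1] = {a: ⊤, b: ⊤, c: ⊤, d: ⊤, e: ⊤, f: ⊤}
Applying B0's transfer function to that IN value gives OUT[B0] (row B0 above).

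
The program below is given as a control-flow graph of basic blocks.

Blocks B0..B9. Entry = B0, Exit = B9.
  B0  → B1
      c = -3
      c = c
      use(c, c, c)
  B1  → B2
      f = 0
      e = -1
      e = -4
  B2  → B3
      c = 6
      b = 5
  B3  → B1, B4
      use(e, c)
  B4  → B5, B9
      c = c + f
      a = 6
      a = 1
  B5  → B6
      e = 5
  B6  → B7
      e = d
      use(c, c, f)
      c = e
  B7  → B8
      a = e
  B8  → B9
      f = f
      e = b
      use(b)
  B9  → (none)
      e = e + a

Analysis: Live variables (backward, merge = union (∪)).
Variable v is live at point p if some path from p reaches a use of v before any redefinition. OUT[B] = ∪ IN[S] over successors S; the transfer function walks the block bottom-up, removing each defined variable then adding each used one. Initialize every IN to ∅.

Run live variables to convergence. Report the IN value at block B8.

Answer: {a, b, f}

Derivation:
Converged values:
  B0: | IN={d} | OUT={d}
  B1: | IN={d} | OUT={d, e, f}
  B2: | IN={d, e, f} | OUT={b, c, d, e, f}
  B3: | IN={b, c, d, e, f} | OUT={b, c, d, e, f}
  B4: | IN={b, c, d, e, f} | OUT={a, b, c, d, e, f}
  B5: | IN={b, c, d, f} | OUT={b, c, d, f}
  B6: | IN={b, c, d, f} | OUT={b, e, f}
  B7: | IN={b, e, f} | OUT={a, b, f}
  B8: | IN={a, b, f} | OUT={a, e}
  B9: | IN={a, e} | OUT={}

Merge at B8: OUT[B8] = IN[B9] = {a, e}
Applying B8's transfer function to that OUT value gives IN[B8] (row B8 above).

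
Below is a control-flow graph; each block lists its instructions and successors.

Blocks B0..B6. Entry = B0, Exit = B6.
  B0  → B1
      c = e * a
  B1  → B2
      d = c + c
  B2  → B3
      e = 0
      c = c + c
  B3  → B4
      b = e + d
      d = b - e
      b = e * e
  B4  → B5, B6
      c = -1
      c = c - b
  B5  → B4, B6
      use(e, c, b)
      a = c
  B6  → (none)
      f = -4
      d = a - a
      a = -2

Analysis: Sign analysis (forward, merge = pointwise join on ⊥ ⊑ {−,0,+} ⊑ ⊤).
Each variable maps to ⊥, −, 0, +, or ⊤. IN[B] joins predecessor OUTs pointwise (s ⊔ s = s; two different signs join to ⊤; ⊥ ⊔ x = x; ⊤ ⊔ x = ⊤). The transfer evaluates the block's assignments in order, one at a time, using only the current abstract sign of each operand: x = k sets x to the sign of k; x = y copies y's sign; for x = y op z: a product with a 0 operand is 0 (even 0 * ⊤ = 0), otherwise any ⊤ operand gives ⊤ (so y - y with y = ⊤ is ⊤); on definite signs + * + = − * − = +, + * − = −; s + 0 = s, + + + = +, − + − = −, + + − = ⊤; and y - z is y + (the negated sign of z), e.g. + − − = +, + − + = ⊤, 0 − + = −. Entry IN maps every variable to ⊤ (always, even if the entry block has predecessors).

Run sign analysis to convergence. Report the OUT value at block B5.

Fixpoint table:
  B0:   IN=(all ⊤)   OUT=(all ⊤)
  B1:   IN=(all ⊤)   OUT=(all ⊤)
  B2:   IN=(all ⊤)   OUT={e:0; rest ⊤}
  B3:   IN={e:0; rest ⊤}   OUT={b:0, e:0; rest ⊤}
  B4:   IN={b:0, e:0; rest ⊤}   OUT={b:0, c:-, e:0; rest ⊤}
  B5:   IN={b:0, c:-, e:0; rest ⊤}   OUT={a:-, b:0, c:-, e:0; rest ⊤}
  B6:   IN={b:0, c:-, e:0; rest ⊤}   OUT={a:-, b:0, c:-, e:0, f:-; rest ⊤}

Merge at B5: IN[B5] = OUT[B4] = {a: ⊤, b: 0, c: -, d: ⊤, e: 0, f: ⊤}
Applying B5's transfer function to that IN value gives OUT[B5] (row B5 above).

Answer: {a: -, b: 0, c: -, d: ⊤, e: 0, f: ⊤}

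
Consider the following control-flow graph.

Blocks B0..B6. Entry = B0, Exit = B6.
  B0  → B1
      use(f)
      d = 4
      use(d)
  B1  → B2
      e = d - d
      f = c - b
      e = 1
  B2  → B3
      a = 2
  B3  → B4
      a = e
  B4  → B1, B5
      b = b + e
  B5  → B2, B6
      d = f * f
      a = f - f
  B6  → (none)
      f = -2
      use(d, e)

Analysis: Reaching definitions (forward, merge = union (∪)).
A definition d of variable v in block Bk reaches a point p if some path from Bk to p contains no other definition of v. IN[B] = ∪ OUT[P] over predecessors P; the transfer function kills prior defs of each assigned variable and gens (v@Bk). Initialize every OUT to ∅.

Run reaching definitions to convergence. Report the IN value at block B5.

Answer: {a@B3, b@B4, d@B0, d@B5, e@B1, f@B1}

Derivation:
Fixpoint table:
  B0:   IN={}   OUT={d@B0}
  B1:   IN={a@B3, b@B4, d@B0, d@B5, e@B1, f@B1}   OUT={a@B3, b@B4, d@B0, d@B5, e@B1, f@B1}
  B2:   IN={a@B3, a@B5, b@B4, d@B0, d@B5, e@B1, f@B1}   OUT={a@B2, b@B4, d@B0, d@B5, e@B1, f@B1}
  B3:   IN={a@B2, b@B4, d@B0, d@B5, e@B1, f@B1}   OUT={a@B3, b@B4, d@B0, d@B5, e@B1, f@B1}
  B4:   IN={a@B3, b@B4, d@B0, d@B5, e@B1, f@B1}   OUT={a@B3, b@B4, d@B0, d@B5, e@B1, f@B1}
  B5:   IN={a@B3, b@B4, d@B0, d@B5, e@B1, f@B1}   OUT={a@B5, b@B4, d@B5, e@B1, f@B1}
  B6:   IN={a@B5, b@B4, d@B5, e@B1, f@B1}   OUT={a@B5, b@B4, d@B5, e@B1, f@B6}

Merge at B5: IN[B5] = OUT[B4] = {a@B3, b@B4, d@B0, d@B5, e@B1, f@B1}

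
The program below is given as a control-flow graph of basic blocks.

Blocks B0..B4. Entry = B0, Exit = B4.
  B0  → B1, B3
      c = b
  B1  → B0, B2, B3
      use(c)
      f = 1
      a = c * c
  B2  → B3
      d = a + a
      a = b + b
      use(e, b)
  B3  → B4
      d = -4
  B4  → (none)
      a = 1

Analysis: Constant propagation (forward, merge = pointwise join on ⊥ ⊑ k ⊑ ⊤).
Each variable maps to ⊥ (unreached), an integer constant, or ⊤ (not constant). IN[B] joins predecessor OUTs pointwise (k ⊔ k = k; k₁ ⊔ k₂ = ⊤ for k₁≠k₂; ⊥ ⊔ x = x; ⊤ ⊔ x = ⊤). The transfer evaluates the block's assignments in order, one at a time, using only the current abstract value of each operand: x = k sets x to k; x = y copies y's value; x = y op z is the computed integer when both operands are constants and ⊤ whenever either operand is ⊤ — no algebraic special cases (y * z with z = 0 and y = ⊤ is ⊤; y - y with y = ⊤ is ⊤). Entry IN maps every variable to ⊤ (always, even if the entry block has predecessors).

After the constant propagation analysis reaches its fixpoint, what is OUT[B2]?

Answer: {a: ⊤, b: ⊤, c: ⊤, d: ⊤, e: ⊤, f: 1}

Trace:
Fixpoint table:
  B0: | IN=(all ⊤) | OUT=(all ⊤)
  B1: | IN=(all ⊤) | OUT={f:1; rest ⊤}
  B2: | IN={f:1; rest ⊤} | OUT={f:1; rest ⊤}
  B3: | IN=(all ⊤) | OUT={d:-4; rest ⊤}
  B4: | IN={d:-4; rest ⊤} | OUT={a:1, d:-4; rest ⊤}

Merge at B2: IN[B2] = OUT[B1] = {a: ⊤, b: ⊤, c: ⊤, d: ⊤, e: ⊤, f: 1}
Applying B2's transfer function to that IN value gives OUT[B2] (row B2 above).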